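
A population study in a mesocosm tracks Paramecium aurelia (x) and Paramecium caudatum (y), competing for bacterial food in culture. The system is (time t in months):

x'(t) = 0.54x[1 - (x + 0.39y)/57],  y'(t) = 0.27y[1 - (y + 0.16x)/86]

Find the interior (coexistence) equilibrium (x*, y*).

Setting both brackets to zero gives the nullclines x + 0.39y = 57 and 0.16x + y = 86.
Substituting y = 86 - 0.16x into the first: x(1 - 0.39·0.16) = 57 - 0.39·86.
So x* = 23.5/0.938 = 25, and then y* = 86 - 0.16·25 = 82.

x* ≈ 25, y* ≈ 82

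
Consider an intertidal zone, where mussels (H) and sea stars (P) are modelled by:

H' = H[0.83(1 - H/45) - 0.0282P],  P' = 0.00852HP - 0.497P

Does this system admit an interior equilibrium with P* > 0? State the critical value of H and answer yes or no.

Threshold H = 58.3; K < 58.3, so no, the predator goes extinct.

The predator equation gives dP/dt > 0 only when H > 0.497/0.00852 = 58.3.
Without the predator, H → K = 45. Since 45 < 58.3, the predator cannot invade.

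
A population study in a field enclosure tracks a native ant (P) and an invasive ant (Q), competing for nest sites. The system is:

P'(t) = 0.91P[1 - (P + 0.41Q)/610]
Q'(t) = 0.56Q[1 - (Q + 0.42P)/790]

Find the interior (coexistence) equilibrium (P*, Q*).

P* ≈ 346, Q* ≈ 645

Setting both brackets to zero gives the nullclines P + 0.41Q = 610 and 0.42P + Q = 790.
Substituting Q = 790 - 0.42P into the first: P(1 - 0.41·0.42) = 610 - 0.41·790.
So P* = 286/0.828 = 346, and then Q* = 790 - 0.42·346 = 645.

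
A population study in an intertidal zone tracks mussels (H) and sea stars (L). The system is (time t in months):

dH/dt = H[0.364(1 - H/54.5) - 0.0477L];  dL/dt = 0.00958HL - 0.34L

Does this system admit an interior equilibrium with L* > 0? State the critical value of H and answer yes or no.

The predator equation gives dL/dt > 0 only when H > 0.34/0.00958 = 35.5.
Without the predator, H → K = 54.5. Since 54.5 > 35.5, the predator can invade and persist.

Threshold H = 35.5; K > 35.5, so yes, the predator persists.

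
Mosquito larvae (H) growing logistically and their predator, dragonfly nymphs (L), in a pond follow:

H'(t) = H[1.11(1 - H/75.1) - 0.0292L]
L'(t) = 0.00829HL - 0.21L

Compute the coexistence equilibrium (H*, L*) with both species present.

From dL/dt = 0 with L > 0: 0.00829H* = 0.21, so H* = 25.3.
Substitute into dH/dt = 0: 1.11(1 - 25.3/75.1) = 0.0292L*.
The bracket is 0.663, giving L* = 0.736/0.0292 = 25.2.

H* ≈ 25.3, L* ≈ 25.2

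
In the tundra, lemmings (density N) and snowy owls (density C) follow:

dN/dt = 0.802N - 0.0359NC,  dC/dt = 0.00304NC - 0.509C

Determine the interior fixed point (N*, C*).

Set dC/dt = 0 with C > 0: 0.00304N - 0.509 = 0, so N* = 0.509/0.00304 = 167.
Set dN/dt = 0 with N > 0: 0.802 - 0.0359C = 0, so C* = 0.802/0.0359 = 22.3.

N* ≈ 167, C* ≈ 22.3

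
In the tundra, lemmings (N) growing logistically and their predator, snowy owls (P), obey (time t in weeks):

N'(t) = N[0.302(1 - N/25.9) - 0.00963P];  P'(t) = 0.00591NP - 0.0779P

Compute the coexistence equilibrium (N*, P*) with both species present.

From dP/dt = 0 with P > 0: 0.00591N* = 0.0779, so N* = 13.2.
Substitute into dN/dt = 0: 0.302(1 - 13.2/25.9) = 0.00963P*.
The bracket is 0.491, giving P* = 0.148/0.00963 = 15.4.

N* ≈ 13.2, P* ≈ 15.4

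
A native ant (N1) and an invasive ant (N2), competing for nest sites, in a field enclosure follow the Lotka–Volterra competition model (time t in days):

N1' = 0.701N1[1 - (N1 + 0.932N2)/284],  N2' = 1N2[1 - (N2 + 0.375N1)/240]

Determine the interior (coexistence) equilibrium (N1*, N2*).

Setting both brackets to zero gives the nullclines N1 + 0.932N2 = 284 and 0.375N1 + N2 = 240.
Substituting N2 = 240 - 0.375N1 into the first: N1(1 - 0.932·0.375) = 284 - 0.932·240.
So N1* = 60.3/0.65 = 92.7, and then N2* = 240 - 0.375·92.7 = 205.

N1* ≈ 92.7, N2* ≈ 205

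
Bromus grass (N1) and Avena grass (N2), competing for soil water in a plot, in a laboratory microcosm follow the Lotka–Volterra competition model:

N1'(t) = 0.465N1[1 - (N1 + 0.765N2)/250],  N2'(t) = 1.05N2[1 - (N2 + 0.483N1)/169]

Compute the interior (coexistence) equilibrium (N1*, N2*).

N1* ≈ 191, N2* ≈ 76.5

Setting both brackets to zero gives the nullclines N1 + 0.765N2 = 250 and 0.483N1 + N2 = 169.
Substituting N2 = 169 - 0.483N1 into the first: N1(1 - 0.765·0.483) = 250 - 0.765·169.
So N1* = 121/0.631 = 191, and then N2* = 169 - 0.483·191 = 76.5.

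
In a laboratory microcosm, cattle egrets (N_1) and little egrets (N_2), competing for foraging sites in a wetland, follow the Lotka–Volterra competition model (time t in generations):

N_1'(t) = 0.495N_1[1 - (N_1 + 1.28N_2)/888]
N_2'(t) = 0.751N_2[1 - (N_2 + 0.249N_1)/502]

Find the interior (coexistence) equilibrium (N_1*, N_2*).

Setting both brackets to zero gives the nullclines N_1 + 1.28N_2 = 888 and 0.249N_1 + N_2 = 502.
Substituting N_2 = 502 - 0.249N_1 into the first: N_1(1 - 1.28·0.249) = 888 - 1.28·502.
So N_1* = 245/0.681 = 360, and then N_2* = 502 - 0.249·360 = 412.

N_1* ≈ 360, N_2* ≈ 412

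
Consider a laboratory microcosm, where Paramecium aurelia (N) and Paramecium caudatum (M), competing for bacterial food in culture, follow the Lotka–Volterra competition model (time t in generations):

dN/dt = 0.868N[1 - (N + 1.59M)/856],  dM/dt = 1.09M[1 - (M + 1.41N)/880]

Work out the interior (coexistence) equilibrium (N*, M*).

Setting both brackets to zero gives the nullclines N + 1.59M = 856 and 1.41N + M = 880.
Substituting M = 880 - 1.41N into the first: N(1 - 1.59·1.41) = 856 - 1.59·880.
So N* = -543/-1.24 = 437, and then M* = 880 - 1.41·437 = 263.

N* ≈ 437, M* ≈ 263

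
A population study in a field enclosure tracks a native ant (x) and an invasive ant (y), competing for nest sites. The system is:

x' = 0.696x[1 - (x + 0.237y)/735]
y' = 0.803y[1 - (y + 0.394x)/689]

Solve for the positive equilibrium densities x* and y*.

x* ≈ 631, y* ≈ 441

Setting both brackets to zero gives the nullclines x + 0.237y = 735 and 0.394x + y = 689.
Substituting y = 689 - 0.394x into the first: x(1 - 0.237·0.394) = 735 - 0.237·689.
So x* = 572/0.907 = 631, and then y* = 689 - 0.394·631 = 441.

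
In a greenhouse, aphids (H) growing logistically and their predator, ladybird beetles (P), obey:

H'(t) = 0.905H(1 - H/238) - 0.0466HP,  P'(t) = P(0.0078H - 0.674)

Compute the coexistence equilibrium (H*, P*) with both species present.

From dP/dt = 0 with P > 0: 0.0078H* = 0.674, so H* = 86.4.
Substitute into dH/dt = 0: 0.905(1 - 86.4/238) = 0.0466P*.
The bracket is 0.637, giving P* = 0.576/0.0466 = 12.4.

H* ≈ 86.4, P* ≈ 12.4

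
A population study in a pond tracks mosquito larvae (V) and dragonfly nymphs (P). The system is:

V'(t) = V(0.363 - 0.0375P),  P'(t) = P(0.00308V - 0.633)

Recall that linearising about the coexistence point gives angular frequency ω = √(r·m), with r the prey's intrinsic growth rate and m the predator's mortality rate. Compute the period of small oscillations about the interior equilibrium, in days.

T ≈ 13.1 days

Here r = 0.363 and m = 0.633, so r·m = 0.23.
ω = √0.23 = 0.479 per day, hence T = 2π/ω ≈ 13.1 days.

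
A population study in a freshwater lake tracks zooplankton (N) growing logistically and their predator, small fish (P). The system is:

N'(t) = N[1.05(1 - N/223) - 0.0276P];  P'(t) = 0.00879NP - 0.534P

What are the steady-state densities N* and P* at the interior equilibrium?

From dP/dt = 0 with P > 0: 0.00879N* = 0.534, so N* = 60.8.
Substitute into dN/dt = 0: 1.05(1 - 60.8/223) = 0.0276P*.
The bracket is 0.728, giving P* = 0.764/0.0276 = 27.7.

N* ≈ 60.8, P* ≈ 27.7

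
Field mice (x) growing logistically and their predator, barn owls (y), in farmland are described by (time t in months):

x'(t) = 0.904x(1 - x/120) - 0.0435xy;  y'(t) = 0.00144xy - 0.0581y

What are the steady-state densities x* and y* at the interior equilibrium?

From dy/dt = 0 with y > 0: 0.00144x* = 0.0581, so x* = 40.3.
Substitute into dx/dt = 0: 0.904(1 - 40.3/120) = 0.0435y*.
The bracket is 0.664, giving y* = 0.6/0.0435 = 13.8.

x* ≈ 40.3, y* ≈ 13.8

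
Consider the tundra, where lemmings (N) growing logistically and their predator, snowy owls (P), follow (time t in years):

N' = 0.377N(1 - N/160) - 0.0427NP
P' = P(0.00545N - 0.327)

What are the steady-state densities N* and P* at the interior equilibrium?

N* ≈ 60, P* ≈ 5.52

From dP/dt = 0 with P > 0: 0.00545N* = 0.327, so N* = 60.
Substitute into dN/dt = 0: 0.377(1 - 60/160) = 0.0427P*.
The bracket is 0.625, giving P* = 0.236/0.0427 = 5.52.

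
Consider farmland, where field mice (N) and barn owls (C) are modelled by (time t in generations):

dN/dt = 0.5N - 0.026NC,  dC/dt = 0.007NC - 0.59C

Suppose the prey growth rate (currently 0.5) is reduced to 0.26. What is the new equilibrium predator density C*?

At the interior fixed point, setting dN/dt = 0 with N > 0 fixes C* = (prey growth rate)/(NC coefficient) — independent of the other coefficients.
With the change, C* = 0.26/0.026 = 10; it falls from 19.2.

C* ≈ 10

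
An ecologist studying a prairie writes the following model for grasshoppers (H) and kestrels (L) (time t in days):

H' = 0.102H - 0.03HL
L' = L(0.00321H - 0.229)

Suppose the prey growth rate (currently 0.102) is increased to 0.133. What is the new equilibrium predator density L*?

At the interior fixed point, setting dH/dt = 0 with H > 0 fixes L* = (prey growth rate)/(HL coefficient) — independent of the other coefficients.
With the change, L* = 0.133/0.03 = 4.43; it rises from 3.4.

L* ≈ 4.43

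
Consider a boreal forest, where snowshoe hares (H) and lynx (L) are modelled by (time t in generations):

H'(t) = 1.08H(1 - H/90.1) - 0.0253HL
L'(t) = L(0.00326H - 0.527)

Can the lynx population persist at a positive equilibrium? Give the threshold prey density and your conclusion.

Threshold H = 162; K < 162, so no, the predator goes extinct.

The predator equation gives dL/dt > 0 only when H > 0.527/0.00326 = 162.
Without the predator, H → K = 90.1. Since 90.1 < 162, the predator cannot invade.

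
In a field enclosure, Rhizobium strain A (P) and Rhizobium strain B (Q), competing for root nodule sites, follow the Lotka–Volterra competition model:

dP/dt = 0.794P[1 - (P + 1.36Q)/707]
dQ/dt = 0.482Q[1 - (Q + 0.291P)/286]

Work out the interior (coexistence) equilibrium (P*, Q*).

Setting both brackets to zero gives the nullclines P + 1.36Q = 707 and 0.291P + Q = 286.
Substituting Q = 286 - 0.291P into the first: P(1 - 1.36·0.291) = 707 - 1.36·286.
So P* = 318/0.604 = 526, and then Q* = 286 - 0.291·526 = 133.

P* ≈ 526, Q* ≈ 133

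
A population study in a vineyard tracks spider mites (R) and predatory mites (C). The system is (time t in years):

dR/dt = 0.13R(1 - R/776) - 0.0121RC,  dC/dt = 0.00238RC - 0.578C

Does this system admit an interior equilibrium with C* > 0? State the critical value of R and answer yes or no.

Threshold R = 243; K > 243, so yes, the predator persists.

The predator equation gives dC/dt > 0 only when R > 0.578/0.00238 = 243.
Without the predator, R → K = 776. Since 776 > 243, the predator can invade and persist.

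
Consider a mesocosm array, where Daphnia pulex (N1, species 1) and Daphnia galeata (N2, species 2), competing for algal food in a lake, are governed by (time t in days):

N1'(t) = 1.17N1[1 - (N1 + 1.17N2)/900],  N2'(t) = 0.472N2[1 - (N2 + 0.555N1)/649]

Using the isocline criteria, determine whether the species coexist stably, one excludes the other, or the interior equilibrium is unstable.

stable coexistence

Compare the nullcline intercepts: K1/α12 = 900/1.17 = 769 > K2 = 649; K2/α21 = 649/0.555 = 1170 > K1 = 900.
Since both inequalities hold, each species can invade when rare, so the interior equilibrium is stable.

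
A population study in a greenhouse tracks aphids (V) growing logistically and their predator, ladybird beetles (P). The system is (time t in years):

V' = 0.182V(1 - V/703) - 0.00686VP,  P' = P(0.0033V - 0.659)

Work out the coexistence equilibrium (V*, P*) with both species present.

V* ≈ 200, P* ≈ 19

From dP/dt = 0 with P > 0: 0.0033V* = 0.659, so V* = 200.
Substitute into dV/dt = 0: 0.182(1 - 200/703) = 0.00686P*.
The bracket is 0.716, giving P* = 0.13/0.00686 = 19.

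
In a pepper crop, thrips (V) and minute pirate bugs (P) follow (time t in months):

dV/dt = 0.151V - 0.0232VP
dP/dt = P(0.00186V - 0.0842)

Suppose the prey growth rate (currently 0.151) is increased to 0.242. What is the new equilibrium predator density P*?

P* ≈ 10.4

At the interior fixed point, setting dV/dt = 0 with V > 0 fixes P* = (prey growth rate)/(VP coefficient) — independent of the other coefficients.
With the change, P* = 0.242/0.0232 = 10.4; it rises from 6.51.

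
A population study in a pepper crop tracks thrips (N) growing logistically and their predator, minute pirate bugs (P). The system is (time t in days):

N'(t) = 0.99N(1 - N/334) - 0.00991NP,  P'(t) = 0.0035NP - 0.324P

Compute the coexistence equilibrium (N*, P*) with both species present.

From dP/dt = 0 with P > 0: 0.0035N* = 0.324, so N* = 92.6.
Substitute into dN/dt = 0: 0.99(1 - 92.6/334) = 0.00991P*.
The bracket is 0.723, giving P* = 0.716/0.00991 = 72.2.

N* ≈ 92.6, P* ≈ 72.2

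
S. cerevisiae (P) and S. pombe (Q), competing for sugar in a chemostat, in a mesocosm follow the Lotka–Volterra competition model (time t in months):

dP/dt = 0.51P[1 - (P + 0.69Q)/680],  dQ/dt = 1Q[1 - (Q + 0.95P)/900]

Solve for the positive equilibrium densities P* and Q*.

Setting both brackets to zero gives the nullclines P + 0.69Q = 680 and 0.95P + Q = 900.
Substituting Q = 900 - 0.95P into the first: P(1 - 0.69·0.95) = 680 - 0.69·900.
So P* = 59/0.345 = 171, and then Q* = 900 - 0.95·171 = 737.

P* ≈ 171, Q* ≈ 737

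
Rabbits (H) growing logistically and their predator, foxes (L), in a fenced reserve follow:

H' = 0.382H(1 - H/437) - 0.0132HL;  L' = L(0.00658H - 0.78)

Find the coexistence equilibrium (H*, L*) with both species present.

From dL/dt = 0 with L > 0: 0.00658H* = 0.78, so H* = 119.
Substitute into dH/dt = 0: 0.382(1 - 119/437) = 0.0132L*.
The bracket is 0.729, giving L* = 0.278/0.0132 = 21.1.

H* ≈ 119, L* ≈ 21.1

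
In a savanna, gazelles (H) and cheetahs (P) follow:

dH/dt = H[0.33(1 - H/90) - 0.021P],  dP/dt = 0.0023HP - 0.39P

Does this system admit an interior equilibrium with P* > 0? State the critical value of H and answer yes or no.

Threshold H = 170; K < 170, so no, the predator goes extinct.

The predator equation gives dP/dt > 0 only when H > 0.39/0.0023 = 170.
Without the predator, H → K = 90. Since 90 < 170, the predator cannot invade.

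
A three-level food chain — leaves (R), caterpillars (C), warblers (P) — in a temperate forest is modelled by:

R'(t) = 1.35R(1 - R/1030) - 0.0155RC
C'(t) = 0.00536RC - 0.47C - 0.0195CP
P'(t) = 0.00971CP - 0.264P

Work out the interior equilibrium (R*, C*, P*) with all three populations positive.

R* ≈ 708, C* ≈ 27.2, P* ≈ 171

From dP/dt = 0: 0.00971C* = 0.264, so C* = 27.2.
From dR/dt = 0: 1.35(1 - R*/1030) = 0.0155·27.2, giving R* = 1030·(1 - 0.312) = 708.
From dC/dt = 0: 0.00536·708 - 0.47 = 0.0195P*, so P* = 3.33/0.0195 = 171.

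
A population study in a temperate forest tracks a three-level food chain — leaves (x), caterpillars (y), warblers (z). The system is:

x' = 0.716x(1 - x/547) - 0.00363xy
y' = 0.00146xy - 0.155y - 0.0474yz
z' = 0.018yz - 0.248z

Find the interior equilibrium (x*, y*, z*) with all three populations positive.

From dz/dt = 0: 0.018y* = 0.248, so y* = 13.8.
From dx/dt = 0: 0.716(1 - x*/547) = 0.00363·13.8, giving x* = 547·(1 - 0.0699) = 509.
From dy/dt = 0: 0.00146·509 - 0.155 = 0.0474z*, so z* = 0.588/0.0474 = 12.4.

x* ≈ 509, y* ≈ 13.8, z* ≈ 12.4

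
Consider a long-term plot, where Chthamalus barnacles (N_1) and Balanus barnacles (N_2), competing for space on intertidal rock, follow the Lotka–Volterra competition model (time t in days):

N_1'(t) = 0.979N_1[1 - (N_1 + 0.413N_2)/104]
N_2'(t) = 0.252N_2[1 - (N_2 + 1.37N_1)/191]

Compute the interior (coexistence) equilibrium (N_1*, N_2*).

Setting both brackets to zero gives the nullclines N_1 + 0.413N_2 = 104 and 1.37N_1 + N_2 = 191.
Substituting N_2 = 191 - 1.37N_1 into the first: N_1(1 - 0.413·1.37) = 104 - 0.413·191.
So N_1* = 25.1/0.434 = 57.8, and then N_2* = 191 - 1.37·57.8 = 112.

N_1* ≈ 57.8, N_2* ≈ 112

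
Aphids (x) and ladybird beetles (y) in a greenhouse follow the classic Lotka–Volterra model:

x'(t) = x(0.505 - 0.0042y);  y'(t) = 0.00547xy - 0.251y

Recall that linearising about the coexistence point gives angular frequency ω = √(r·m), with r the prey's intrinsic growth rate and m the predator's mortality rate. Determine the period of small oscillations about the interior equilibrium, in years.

Here r = 0.505 and m = 0.251, so r·m = 0.127.
ω = √0.127 = 0.356 per year, hence T = 2π/ω ≈ 17.6 years.

T ≈ 17.6 years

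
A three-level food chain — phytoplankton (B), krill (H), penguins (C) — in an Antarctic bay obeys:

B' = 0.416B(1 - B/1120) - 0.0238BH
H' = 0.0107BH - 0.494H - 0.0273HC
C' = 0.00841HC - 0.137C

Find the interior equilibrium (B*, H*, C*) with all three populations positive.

From dC/dt = 0: 0.00841H* = 0.137, so H* = 16.3.
From dB/dt = 0: 0.416(1 - B*/1120) = 0.0238·16.3, giving B* = 1120·(1 - 0.932) = 76.2.
From dH/dt = 0: 0.0107·76.2 - 0.494 = 0.0273C*, so C* = 0.321/0.0273 = 11.8.

B* ≈ 76.2, H* ≈ 16.3, C* ≈ 11.8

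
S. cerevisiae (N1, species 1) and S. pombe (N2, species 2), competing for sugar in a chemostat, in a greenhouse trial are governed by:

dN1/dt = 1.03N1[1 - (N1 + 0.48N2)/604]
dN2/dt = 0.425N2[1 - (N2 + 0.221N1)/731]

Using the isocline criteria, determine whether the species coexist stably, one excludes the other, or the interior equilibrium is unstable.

stable coexistence

Compare the nullcline intercepts: K1/α12 = 604/0.48 = 1260 > K2 = 731; K2/α21 = 731/0.221 = 3310 > K1 = 604.
Since both inequalities hold, each species can invade when rare, so the interior equilibrium is stable.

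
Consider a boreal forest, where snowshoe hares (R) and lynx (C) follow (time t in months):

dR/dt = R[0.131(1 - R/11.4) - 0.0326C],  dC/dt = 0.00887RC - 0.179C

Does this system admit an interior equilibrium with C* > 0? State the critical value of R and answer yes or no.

The predator equation gives dC/dt > 0 only when R > 0.179/0.00887 = 20.2.
Without the predator, R → K = 11.4. Since 11.4 < 20.2, the predator cannot invade.

Threshold R = 20.2; K < 20.2, so no, the predator goes extinct.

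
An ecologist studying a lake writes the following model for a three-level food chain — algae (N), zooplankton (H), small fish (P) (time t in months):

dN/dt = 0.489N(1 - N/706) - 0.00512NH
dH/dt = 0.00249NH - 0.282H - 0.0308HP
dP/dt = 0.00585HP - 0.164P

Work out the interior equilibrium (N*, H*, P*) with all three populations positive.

From dP/dt = 0: 0.00585H* = 0.164, so H* = 28.
From dN/dt = 0: 0.489(1 - N*/706) = 0.00512·28, giving N* = 706·(1 - 0.294) = 499.
From dH/dt = 0: 0.00249·499 - 0.282 = 0.0308P*, so P* = 0.96/0.0308 = 31.2.

N* ≈ 499, H* ≈ 28, P* ≈ 31.2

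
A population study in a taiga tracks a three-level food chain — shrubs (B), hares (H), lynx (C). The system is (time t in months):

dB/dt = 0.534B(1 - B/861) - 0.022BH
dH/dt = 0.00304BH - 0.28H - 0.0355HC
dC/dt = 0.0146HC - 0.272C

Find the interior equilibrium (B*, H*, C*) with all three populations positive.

From dC/dt = 0: 0.0146H* = 0.272, so H* = 18.6.
From dB/dt = 0: 0.534(1 - B*/861) = 0.022·18.6, giving B* = 861·(1 - 0.768) = 200.
From dH/dt = 0: 0.00304·200 - 0.28 = 0.0355C*, so C* = 0.328/0.0355 = 9.25.

B* ≈ 200, H* ≈ 18.6, C* ≈ 9.25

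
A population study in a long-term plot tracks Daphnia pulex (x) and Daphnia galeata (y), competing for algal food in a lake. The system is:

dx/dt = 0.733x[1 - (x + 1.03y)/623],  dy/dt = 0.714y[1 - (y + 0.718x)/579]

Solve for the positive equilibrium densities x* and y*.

x* ≈ 102, y* ≈ 506

Setting both brackets to zero gives the nullclines x + 1.03y = 623 and 0.718x + y = 579.
Substituting y = 579 - 0.718x into the first: x(1 - 1.03·0.718) = 623 - 1.03·579.
So x* = 26.6/0.26 = 102, and then y* = 579 - 0.718·102 = 506.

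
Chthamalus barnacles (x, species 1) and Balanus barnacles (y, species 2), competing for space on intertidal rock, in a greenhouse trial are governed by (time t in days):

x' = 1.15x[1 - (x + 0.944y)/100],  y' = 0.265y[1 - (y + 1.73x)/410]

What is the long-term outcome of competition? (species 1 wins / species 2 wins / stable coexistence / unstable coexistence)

Compare the nullcline intercepts: K1/α12 = 100/0.944 = 106 < K2 = 410; K2/α21 = 410/1.73 = 237 > K1 = 100.
Since the inequalities point opposite ways, species 2 can invade but species 1 cannot.

species 2 excludes species 1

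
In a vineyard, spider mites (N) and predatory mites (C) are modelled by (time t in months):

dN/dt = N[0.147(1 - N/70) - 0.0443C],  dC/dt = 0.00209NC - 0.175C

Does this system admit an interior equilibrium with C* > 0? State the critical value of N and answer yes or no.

The predator equation gives dC/dt > 0 only when N > 0.175/0.00209 = 83.7.
Without the predator, N → K = 70. Since 70 < 83.7, the predator cannot invade.

Threshold N = 83.7; K < 83.7, so no, the predator goes extinct.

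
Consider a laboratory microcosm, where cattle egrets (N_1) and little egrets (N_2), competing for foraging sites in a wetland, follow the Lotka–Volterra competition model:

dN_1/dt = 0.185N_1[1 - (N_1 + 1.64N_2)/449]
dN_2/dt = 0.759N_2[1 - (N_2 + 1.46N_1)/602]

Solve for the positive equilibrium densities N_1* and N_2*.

Setting both brackets to zero gives the nullclines N_1 + 1.64N_2 = 449 and 1.46N_1 + N_2 = 602.
Substituting N_2 = 602 - 1.46N_1 into the first: N_1(1 - 1.64·1.46) = 449 - 1.64·602.
So N_1* = -538/-1.39 = 386, and then N_2* = 602 - 1.46·386 = 38.4.

N_1* ≈ 386, N_2* ≈ 38.4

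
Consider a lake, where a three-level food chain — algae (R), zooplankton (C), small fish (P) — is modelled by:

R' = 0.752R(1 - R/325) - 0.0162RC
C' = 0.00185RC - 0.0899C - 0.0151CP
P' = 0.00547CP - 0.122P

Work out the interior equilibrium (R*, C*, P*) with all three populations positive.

R* ≈ 169, C* ≈ 22.3, P* ≈ 14.7

From dP/dt = 0: 0.00547C* = 0.122, so C* = 22.3.
From dR/dt = 0: 0.752(1 - R*/325) = 0.0162·22.3, giving R* = 325·(1 - 0.48) = 169.
From dC/dt = 0: 0.00185·169 - 0.0899 = 0.0151P*, so P* = 0.222/0.0151 = 14.7.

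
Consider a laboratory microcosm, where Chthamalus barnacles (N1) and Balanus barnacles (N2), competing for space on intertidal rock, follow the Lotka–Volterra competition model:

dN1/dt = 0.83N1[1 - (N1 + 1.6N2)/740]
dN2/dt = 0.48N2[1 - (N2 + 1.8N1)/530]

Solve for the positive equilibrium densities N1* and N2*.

Setting both brackets to zero gives the nullclines N1 + 1.6N2 = 740 and 1.8N1 + N2 = 530.
Substituting N2 = 530 - 1.8N1 into the first: N1(1 - 1.6·1.8) = 740 - 1.6·530.
So N1* = -108/-1.88 = 57.4, and then N2* = 530 - 1.8·57.4 = 427.

N1* ≈ 57.4, N2* ≈ 427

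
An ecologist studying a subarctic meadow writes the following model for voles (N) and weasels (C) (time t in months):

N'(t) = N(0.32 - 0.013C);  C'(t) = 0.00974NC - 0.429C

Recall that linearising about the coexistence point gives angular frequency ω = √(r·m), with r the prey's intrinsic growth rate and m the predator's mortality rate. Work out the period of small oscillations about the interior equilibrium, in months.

T ≈ 17 months

Here r = 0.32 and m = 0.429, so r·m = 0.137.
ω = √0.137 = 0.371 per month, hence T = 2π/ω ≈ 17 months.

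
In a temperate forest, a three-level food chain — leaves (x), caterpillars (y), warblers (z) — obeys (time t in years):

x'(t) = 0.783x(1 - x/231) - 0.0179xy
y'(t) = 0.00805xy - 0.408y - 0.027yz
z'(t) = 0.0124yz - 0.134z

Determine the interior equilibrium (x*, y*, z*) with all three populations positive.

From dz/dt = 0: 0.0124y* = 0.134, so y* = 10.8.
From dx/dt = 0: 0.783(1 - x*/231) = 0.0179·10.8, giving x* = 231·(1 - 0.247) = 174.
From dy/dt = 0: 0.00805·174 - 0.408 = 0.027z*, so z* = 0.992/0.027 = 36.7.

x* ≈ 174, y* ≈ 10.8, z* ≈ 36.7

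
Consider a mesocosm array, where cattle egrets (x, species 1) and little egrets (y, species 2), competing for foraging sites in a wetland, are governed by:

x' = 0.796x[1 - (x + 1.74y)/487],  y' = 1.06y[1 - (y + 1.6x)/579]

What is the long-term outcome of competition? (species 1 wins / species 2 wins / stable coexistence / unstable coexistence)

Compare the nullcline intercepts: K1/α12 = 487/1.74 = 280 < K2 = 579; K2/α21 = 579/1.6 = 362 < K1 = 487.
Since both are reversed, neither can invade when rare; the interior point is a saddle.

unstable coexistence (outcome depends on initial conditions)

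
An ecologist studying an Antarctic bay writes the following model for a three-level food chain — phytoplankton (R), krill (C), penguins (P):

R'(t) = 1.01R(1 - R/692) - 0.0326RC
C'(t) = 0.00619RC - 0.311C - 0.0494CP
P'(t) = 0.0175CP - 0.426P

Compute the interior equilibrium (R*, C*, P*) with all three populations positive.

R* ≈ 148, C* ≈ 24.3, P* ≈ 12.3

From dP/dt = 0: 0.0175C* = 0.426, so C* = 24.3.
From dR/dt = 0: 1.01(1 - R*/692) = 0.0326·24.3, giving R* = 692·(1 - 0.786) = 148.
From dC/dt = 0: 0.00619·148 - 0.311 = 0.0494P*, so P* = 0.607/0.0494 = 12.3.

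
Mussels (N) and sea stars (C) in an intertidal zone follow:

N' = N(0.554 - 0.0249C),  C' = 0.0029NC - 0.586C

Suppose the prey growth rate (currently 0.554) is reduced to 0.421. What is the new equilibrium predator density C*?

At the interior fixed point, setting dN/dt = 0 with N > 0 fixes C* = (prey growth rate)/(NC coefficient) — independent of the other coefficients.
With the change, C* = 0.421/0.0249 = 16.9; it falls from 22.2.

C* ≈ 16.9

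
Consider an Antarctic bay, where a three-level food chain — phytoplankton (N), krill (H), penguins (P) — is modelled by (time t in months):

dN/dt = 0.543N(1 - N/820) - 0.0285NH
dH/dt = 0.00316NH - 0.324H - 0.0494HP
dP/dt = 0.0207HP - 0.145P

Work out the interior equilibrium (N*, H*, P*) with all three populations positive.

N* ≈ 519, H* ≈ 7, P* ≈ 26.6

From dP/dt = 0: 0.0207H* = 0.145, so H* = 7.
From dN/dt = 0: 0.543(1 - N*/820) = 0.0285·7, giving N* = 820·(1 - 0.368) = 519.
From dH/dt = 0: 0.00316·519 - 0.324 = 0.0494P*, so P* = 1.31/0.0494 = 26.6.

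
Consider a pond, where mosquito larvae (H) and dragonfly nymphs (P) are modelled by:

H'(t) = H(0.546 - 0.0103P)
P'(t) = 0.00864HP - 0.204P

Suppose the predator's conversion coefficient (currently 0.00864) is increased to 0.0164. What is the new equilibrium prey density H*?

H* ≈ 12.4

At the interior fixed point, setting dP/dt = 0 with P > 0 fixes H* = (predator death rate)/(HP coefficient) — independent of the other coefficients.
With the change, H* = 0.204/0.0164 = 12.4; it falls from 23.6.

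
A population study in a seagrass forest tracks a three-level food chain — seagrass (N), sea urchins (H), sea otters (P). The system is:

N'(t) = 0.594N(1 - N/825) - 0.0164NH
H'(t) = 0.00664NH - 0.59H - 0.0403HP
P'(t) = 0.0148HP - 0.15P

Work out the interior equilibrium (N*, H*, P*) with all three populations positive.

From dP/dt = 0: 0.0148H* = 0.15, so H* = 10.1.
From dN/dt = 0: 0.594(1 - N*/825) = 0.0164·10.1, giving N* = 825·(1 - 0.28) = 594.
From dH/dt = 0: 0.00664·594 - 0.59 = 0.0403P*, so P* = 3.36/0.0403 = 83.3.

N* ≈ 594, H* ≈ 10.1, P* ≈ 83.3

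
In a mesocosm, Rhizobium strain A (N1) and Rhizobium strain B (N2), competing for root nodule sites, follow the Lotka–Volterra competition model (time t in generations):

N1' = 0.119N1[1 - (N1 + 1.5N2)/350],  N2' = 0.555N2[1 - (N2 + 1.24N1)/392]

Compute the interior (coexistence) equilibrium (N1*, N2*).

Setting both brackets to zero gives the nullclines N1 + 1.5N2 = 350 and 1.24N1 + N2 = 392.
Substituting N2 = 392 - 1.24N1 into the first: N1(1 - 1.5·1.24) = 350 - 1.5·392.
So N1* = -238/-0.86 = 277, and then N2* = 392 - 1.24·277 = 48.8.

N1* ≈ 277, N2* ≈ 48.8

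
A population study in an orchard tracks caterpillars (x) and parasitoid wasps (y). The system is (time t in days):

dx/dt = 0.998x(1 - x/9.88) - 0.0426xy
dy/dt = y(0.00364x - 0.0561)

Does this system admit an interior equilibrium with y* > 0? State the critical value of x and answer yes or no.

The predator equation gives dy/dt > 0 only when x > 0.0561/0.00364 = 15.4.
Without the predator, x → K = 9.88. Since 9.88 < 15.4, the predator cannot invade.

Threshold x = 15.4; K < 15.4, so no, the predator goes extinct.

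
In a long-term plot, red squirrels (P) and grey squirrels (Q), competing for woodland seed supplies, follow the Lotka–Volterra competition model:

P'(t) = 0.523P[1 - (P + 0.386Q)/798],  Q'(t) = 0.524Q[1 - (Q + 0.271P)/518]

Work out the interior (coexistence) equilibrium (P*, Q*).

Setting both brackets to zero gives the nullclines P + 0.386Q = 798 and 0.271P + Q = 518.
Substituting Q = 518 - 0.271P into the first: P(1 - 0.386·0.271) = 798 - 0.386·518.
So P* = 598/0.895 = 668, and then Q* = 518 - 0.271·668 = 337.

P* ≈ 668, Q* ≈ 337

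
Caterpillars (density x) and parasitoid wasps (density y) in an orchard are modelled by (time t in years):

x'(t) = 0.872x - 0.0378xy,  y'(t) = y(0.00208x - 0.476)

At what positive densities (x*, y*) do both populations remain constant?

Set dy/dt = 0 with y > 0: 0.00208x - 0.476 = 0, so x* = 0.476/0.00208 = 229.
Set dx/dt = 0 with x > 0: 0.872 - 0.0378y = 0, so y* = 0.872/0.0378 = 23.1.

x* ≈ 229, y* ≈ 23.1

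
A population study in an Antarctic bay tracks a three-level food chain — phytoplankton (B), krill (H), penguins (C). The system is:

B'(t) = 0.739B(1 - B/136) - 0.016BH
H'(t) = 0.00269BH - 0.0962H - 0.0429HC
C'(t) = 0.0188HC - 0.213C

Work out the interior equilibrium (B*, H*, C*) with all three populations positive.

B* ≈ 103, H* ≈ 11.3, C* ≈ 4.19

From dC/dt = 0: 0.0188H* = 0.213, so H* = 11.3.
From dB/dt = 0: 0.739(1 - B*/136) = 0.016·11.3, giving B* = 136·(1 - 0.245) = 103.
From dH/dt = 0: 0.00269·103 - 0.0962 = 0.0429C*, so C* = 0.18/0.0429 = 4.19.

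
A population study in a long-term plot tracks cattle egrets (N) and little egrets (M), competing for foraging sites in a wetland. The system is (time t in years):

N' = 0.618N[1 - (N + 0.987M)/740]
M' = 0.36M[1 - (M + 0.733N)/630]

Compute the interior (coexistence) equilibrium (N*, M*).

Setting both brackets to zero gives the nullclines N + 0.987M = 740 and 0.733N + M = 630.
Substituting M = 630 - 0.733N into the first: N(1 - 0.987·0.733) = 740 - 0.987·630.
So N* = 118/0.277 = 427, and then M* = 630 - 0.733·427 = 317.

N* ≈ 427, M* ≈ 317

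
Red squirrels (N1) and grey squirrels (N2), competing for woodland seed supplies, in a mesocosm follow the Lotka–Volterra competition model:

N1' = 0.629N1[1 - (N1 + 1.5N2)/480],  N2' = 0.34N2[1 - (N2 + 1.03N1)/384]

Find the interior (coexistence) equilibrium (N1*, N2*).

N1* ≈ 176, N2* ≈ 203

Setting both brackets to zero gives the nullclines N1 + 1.5N2 = 480 and 1.03N1 + N2 = 384.
Substituting N2 = 384 - 1.03N1 into the first: N1(1 - 1.5·1.03) = 480 - 1.5·384.
So N1* = -96/-0.545 = 176, and then N2* = 384 - 1.03·176 = 203.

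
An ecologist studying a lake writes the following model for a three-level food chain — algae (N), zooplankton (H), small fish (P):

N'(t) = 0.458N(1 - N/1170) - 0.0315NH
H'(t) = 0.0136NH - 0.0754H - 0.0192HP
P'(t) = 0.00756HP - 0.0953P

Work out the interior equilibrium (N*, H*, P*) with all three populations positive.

From dP/dt = 0: 0.00756H* = 0.0953, so H* = 12.6.
From dN/dt = 0: 0.458(1 - N*/1170) = 0.0315·12.6, giving N* = 1170·(1 - 0.867) = 156.
From dH/dt = 0: 0.0136·156 - 0.0754 = 0.0192P*, so P* = 2.04/0.0192 = 106.

N* ≈ 156, H* ≈ 12.6, P* ≈ 106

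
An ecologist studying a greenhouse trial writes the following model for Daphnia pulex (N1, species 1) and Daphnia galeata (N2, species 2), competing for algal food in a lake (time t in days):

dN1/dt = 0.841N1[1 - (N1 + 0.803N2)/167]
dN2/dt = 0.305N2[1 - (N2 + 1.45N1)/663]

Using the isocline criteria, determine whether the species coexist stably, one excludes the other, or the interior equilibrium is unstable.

Compare the nullcline intercepts: K1/α12 = 167/0.803 = 208 < K2 = 663; K2/α21 = 663/1.45 = 457 > K1 = 167.
Since the inequalities point opposite ways, species 2 can invade but species 1 cannot.

species 2 excludes species 1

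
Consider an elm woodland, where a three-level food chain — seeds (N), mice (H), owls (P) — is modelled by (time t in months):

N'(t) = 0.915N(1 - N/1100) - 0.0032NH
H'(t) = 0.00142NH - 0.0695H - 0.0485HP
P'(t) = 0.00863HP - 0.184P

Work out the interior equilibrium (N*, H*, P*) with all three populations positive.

From dP/dt = 0: 0.00863H* = 0.184, so H* = 21.3.
From dN/dt = 0: 0.915(1 - N*/1100) = 0.0032·21.3, giving N* = 1100·(1 - 0.0746) = 1020.
From dH/dt = 0: 0.00142·1020 - 0.0695 = 0.0485P*, so P* = 1.38/0.0485 = 28.4.

N* ≈ 1020, H* ≈ 21.3, P* ≈ 28.4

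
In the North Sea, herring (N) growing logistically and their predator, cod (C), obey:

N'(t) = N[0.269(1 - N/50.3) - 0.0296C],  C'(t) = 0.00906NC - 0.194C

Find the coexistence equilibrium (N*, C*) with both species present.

N* ≈ 21.4, C* ≈ 5.22

From dC/dt = 0 with C > 0: 0.00906N* = 0.194, so N* = 21.4.
Substitute into dN/dt = 0: 0.269(1 - 21.4/50.3) = 0.0296C*.
The bracket is 0.574, giving C* = 0.154/0.0296 = 5.22.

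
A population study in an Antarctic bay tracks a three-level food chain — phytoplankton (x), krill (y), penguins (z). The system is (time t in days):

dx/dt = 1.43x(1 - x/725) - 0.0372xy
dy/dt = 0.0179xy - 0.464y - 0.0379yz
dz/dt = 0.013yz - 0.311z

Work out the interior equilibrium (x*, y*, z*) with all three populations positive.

x* ≈ 274, y* ≈ 23.9, z* ≈ 117

From dz/dt = 0: 0.013y* = 0.311, so y* = 23.9.
From dx/dt = 0: 1.43(1 - x*/725) = 0.0372·23.9, giving x* = 725·(1 - 0.622) = 274.
From dy/dt = 0: 0.0179·274 - 0.464 = 0.0379z*, so z* = 4.44/0.0379 = 117.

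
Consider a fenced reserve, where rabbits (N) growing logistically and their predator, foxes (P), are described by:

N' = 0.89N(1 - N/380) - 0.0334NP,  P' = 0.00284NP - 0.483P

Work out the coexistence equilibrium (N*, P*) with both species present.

N* ≈ 170, P* ≈ 14.7

From dP/dt = 0 with P > 0: 0.00284N* = 0.483, so N* = 170.
Substitute into dN/dt = 0: 0.89(1 - 170/380) = 0.0334P*.
The bracket is 0.552, giving P* = 0.492/0.0334 = 14.7.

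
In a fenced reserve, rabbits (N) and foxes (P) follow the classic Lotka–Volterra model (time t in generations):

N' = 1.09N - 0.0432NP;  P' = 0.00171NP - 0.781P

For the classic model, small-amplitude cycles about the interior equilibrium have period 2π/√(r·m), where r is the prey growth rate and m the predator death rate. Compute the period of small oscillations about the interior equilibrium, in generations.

T ≈ 6.81 generations

Here r = 1.09 and m = 0.781, so r·m = 0.851.
ω = √0.851 = 0.923 per generation, hence T = 2π/ω ≈ 6.81 generations.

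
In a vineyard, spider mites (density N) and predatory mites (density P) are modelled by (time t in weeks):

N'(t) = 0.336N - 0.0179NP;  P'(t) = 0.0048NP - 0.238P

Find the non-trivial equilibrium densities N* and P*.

N* ≈ 49.6, P* ≈ 18.8

Set dP/dt = 0 with P > 0: 0.0048N - 0.238 = 0, so N* = 0.238/0.0048 = 49.6.
Set dN/dt = 0 with N > 0: 0.336 - 0.0179P = 0, so P* = 0.336/0.0179 = 18.8.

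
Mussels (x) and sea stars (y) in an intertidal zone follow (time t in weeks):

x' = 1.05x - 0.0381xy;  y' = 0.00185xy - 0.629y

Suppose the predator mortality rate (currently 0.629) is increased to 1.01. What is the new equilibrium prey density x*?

x* ≈ 546

At the interior fixed point, setting dy/dt = 0 with y > 0 fixes x* = (predator death rate)/(xy coefficient) — independent of the other coefficients.
With the change, x* = 1.01/0.00185 = 546; it rises from 340.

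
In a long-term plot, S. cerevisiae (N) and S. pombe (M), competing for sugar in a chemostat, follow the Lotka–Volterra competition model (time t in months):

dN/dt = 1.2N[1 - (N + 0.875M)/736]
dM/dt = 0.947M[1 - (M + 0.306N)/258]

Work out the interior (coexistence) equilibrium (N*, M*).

N* ≈ 697, M* ≈ 44.8

Setting both brackets to zero gives the nullclines N + 0.875M = 736 and 0.306N + M = 258.
Substituting M = 258 - 0.306N into the first: N(1 - 0.875·0.306) = 736 - 0.875·258.
So N* = 510/0.732 = 697, and then M* = 258 - 0.306·697 = 44.8.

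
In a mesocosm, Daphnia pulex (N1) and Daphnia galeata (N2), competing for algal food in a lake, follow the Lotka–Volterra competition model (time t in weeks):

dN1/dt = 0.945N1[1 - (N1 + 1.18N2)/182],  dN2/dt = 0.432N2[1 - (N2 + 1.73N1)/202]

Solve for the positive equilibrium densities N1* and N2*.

N1* ≈ 54.1, N2* ≈ 108

Setting both brackets to zero gives the nullclines N1 + 1.18N2 = 182 and 1.73N1 + N2 = 202.
Substituting N2 = 202 - 1.73N1 into the first: N1(1 - 1.18·1.73) = 182 - 1.18·202.
So N1* = -56.4/-1.04 = 54.1, and then N2* = 202 - 1.73·54.1 = 108.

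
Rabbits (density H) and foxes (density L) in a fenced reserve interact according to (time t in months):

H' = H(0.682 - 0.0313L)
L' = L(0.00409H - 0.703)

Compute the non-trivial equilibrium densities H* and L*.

Set dL/dt = 0 with L > 0: 0.00409H - 0.703 = 0, so H* = 0.703/0.00409 = 172.
Set dH/dt = 0 with H > 0: 0.682 - 0.0313L = 0, so L* = 0.682/0.0313 = 21.8.

H* ≈ 172, L* ≈ 21.8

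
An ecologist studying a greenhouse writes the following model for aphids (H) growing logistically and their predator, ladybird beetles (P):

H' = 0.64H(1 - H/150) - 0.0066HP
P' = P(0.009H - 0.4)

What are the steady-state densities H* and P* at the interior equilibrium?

From dP/dt = 0 with P > 0: 0.009H* = 0.4, so H* = 44.4.
Substitute into dH/dt = 0: 0.64(1 - 44.4/150) = 0.0066P*.
The bracket is 0.704, giving P* = 0.45/0.0066 = 68.2.

H* ≈ 44.4, P* ≈ 68.2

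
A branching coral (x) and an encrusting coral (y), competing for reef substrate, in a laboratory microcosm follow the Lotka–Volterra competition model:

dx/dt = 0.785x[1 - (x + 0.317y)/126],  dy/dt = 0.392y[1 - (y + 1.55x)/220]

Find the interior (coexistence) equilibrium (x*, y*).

Setting both brackets to zero gives the nullclines x + 0.317y = 126 and 1.55x + y = 220.
Substituting y = 220 - 1.55x into the first: x(1 - 0.317·1.55) = 126 - 0.317·220.
So x* = 56.3/0.509 = 111, and then y* = 220 - 1.55·111 = 48.6.

x* ≈ 111, y* ≈ 48.6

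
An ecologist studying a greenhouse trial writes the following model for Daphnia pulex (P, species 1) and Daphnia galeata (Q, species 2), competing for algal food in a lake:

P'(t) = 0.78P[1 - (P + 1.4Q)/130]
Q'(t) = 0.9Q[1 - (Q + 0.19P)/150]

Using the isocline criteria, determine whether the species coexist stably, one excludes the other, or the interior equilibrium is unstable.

species 2 excludes species 1

Compare the nullcline intercepts: K1/α12 = 130/1.4 = 92.9 < K2 = 150; K2/α21 = 150/0.19 = 789 > K1 = 130.
Since the inequalities point opposite ways, species 2 can invade but species 1 cannot.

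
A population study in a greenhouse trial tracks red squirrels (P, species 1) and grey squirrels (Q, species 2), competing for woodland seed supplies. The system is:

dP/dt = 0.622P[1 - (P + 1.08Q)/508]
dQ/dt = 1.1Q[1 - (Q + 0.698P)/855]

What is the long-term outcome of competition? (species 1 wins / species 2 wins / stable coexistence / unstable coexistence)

Compare the nullcline intercepts: K1/α12 = 508/1.08 = 470 < K2 = 855; K2/α21 = 855/0.698 = 1220 > K1 = 508.
Since the inequalities point opposite ways, species 2 can invade but species 1 cannot.

species 2 excludes species 1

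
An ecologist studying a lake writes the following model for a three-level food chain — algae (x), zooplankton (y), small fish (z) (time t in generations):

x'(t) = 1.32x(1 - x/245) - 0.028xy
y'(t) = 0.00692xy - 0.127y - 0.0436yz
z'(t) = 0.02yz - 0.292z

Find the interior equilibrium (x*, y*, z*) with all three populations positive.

From dz/dt = 0: 0.02y* = 0.292, so y* = 14.6.
From dx/dt = 0: 1.32(1 - x*/245) = 0.028·14.6, giving x* = 245·(1 - 0.31) = 169.
From dy/dt = 0: 0.00692·169 - 0.127 = 0.0436z*, so z* = 1.04/0.0436 = 23.9.

x* ≈ 169, y* ≈ 14.6, z* ≈ 23.9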